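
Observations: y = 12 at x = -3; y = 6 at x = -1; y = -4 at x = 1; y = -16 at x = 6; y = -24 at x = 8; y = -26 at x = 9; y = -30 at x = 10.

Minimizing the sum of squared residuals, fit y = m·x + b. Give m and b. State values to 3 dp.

From the data, Σx·x = 292, Σx = 30, Σ1 = 7.
Moment sums: Σx·y = -868, Σy = -82.
Normal equations: [[292, 30]; [30, 7]]·[m, b]ᵀ = [-868, -82]ᵀ.
Eliminating b: 7·(row 1) − 30·(row 2) gives 1144·m = 7·(-868) − 30·(-82) = -3616, so m = -452/143.
Then b = ((-82) − 30·(-452/143))/7 = 262/143.

m = -3.161, b = 1.832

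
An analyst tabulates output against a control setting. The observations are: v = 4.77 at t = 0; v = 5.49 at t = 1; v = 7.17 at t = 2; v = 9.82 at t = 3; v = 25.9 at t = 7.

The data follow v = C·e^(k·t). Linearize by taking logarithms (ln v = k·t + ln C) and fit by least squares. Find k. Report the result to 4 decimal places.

With ln vᵢ as the transformed response and tᵢ as the regressor:
Σt = 13.0000, Σ(t)² = 63.0000, Σln v = 10.7738, Σt·ln v = 35.2757.
Normal system: [[63.0000, 13.0000]; [13.0000, 5]]·[k, ln C]ᵀ = [35.2757, 10.7738]ᵀ.
Δ = 63.0000·5 − (13.0000)² = 146.0000; k = (35.2757·5 − 13.0000·10.7738)/146.0000 = 0.24876, ln C = (63.0000·10.7738 − 13.0000·35.2757)/146.0000 = 1.50800.

k = 0.2488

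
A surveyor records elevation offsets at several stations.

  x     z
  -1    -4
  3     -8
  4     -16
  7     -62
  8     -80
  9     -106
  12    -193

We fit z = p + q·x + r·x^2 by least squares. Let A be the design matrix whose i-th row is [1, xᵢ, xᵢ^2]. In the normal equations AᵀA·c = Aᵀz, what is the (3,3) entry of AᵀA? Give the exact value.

Row 3 ↔ basis x^2, column 3 ↔ basis x^2, so (AᵀA)_{3,3} = Σᵢ (x^2)·(x^2) = (1)·(1) + (9)·(9) + (16)·(16) + (49)·(49) + (64)·(64) + (81)·(81) + (144)·(144) = 34132.

34132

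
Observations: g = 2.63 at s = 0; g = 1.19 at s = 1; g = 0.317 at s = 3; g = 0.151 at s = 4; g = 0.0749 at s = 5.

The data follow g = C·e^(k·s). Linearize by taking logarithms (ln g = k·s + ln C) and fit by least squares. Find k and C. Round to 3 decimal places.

With ln gᵢ as the transformed response and sᵢ as the regressor:
Σs = 13.0000, Σ(s)² = 51.0000, Σln g = -4.4900, Σs·ln g = -23.7925.
Equations: 51.0000·k + 13.0000·ln C = -23.7925;  13.0000·k + 5·ln C = -4.4900.
Slope k = (n·Σs·ln g − Σs·Σln g)/(n·Σ(s)² − (Σs)²) = (5·-23.7925 − 13.0000·-4.4900)/86.0000 = -0.70457; ln C = (Σln g − k·Σs)/n = 0.93387, so C = exp(0.93387) = 2.54434.

k = -0.705, C = 2.544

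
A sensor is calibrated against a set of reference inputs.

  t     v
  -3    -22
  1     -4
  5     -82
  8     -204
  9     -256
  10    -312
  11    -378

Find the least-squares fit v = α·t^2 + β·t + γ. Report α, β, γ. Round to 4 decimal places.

Normal-equation sums: Σt^2·t^2 = 36005, Σt^2·t = 3671, Σt^2 = 401, Σt·t = 401, Σt = 41, Σ1 = 7.
For Mᵀv: Σt^2·v = -112982, Σt·v = -11562, Σv = -1258.
Solving the 3×3 system (Gaussian elimination) gives α = -139520/46857, β = -74722/46857, γ = 3096/15619.

α = -2.9776, β = -1.5947, γ = 0.1982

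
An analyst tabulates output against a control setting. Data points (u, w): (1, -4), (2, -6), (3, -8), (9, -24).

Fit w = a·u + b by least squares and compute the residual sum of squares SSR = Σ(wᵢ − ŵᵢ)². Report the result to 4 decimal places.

Entries of XᵀX: Σu·u = 95, Σu = 15, Σ1 = 4.
And Σu·w = -256, Σw = -42.
XᵀX·[a, b]ᵀ = Xᵀw becomes [[95, 15]; [15, 4]]·[a, b]ᵀ = [-256, -42]ᵀ.
Eliminating b: 4·(row 1) − 15·(row 2) gives 155·a = 4·(-256) − 15·(-42) = -394, so a = -394/155.
Then b = ((-42) − 15·(-394/155))/4 = -30/31.
Residuals: -76/155, 8/155, 92/155, -24/155; SSR = 96/155.

SSR = 0.6194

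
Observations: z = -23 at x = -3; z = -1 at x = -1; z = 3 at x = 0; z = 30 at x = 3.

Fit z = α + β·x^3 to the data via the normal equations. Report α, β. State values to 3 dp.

The normal system AᵀA·[α, β]ᵀ = Aᵀz is [[4, -1]; [-1, 1459]]·[α, β]ᵀ = [9, 1432]ᵀ.
det = 4·1459 − (-1)² = 5835.
α = (9·1459 − (-1)·1432)/5835 = 14563/5835; β = (4·1432 − (-1)·9)/5835 = 5737/5835.

α = 2.496, β = 0.983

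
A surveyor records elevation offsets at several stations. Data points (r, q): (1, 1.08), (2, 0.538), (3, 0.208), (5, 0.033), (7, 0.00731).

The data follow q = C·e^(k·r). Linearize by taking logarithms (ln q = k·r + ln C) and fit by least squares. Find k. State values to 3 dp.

k = -0.852

With ln qᵢ as the transformed response and rᵢ as the regressor:
AᵀA = [[88.0000, 18.0000]; [18.0000, 5]], rhs = [-57.3593, -10.4429]ᵀ  (here Σr = 18.0000, Σ(r)² = 88.0000, Σln q = -10.4429, Σr·ln q = -57.3593).
Δ = 88.0000·5 − (18.0000)² = 116.0000; k = (-57.3593·5 − 18.0000·-10.4429)/116.0000 = -0.85193, ln C = (88.0000·-10.4429 − 18.0000·-57.3593)/116.0000 = 0.97837.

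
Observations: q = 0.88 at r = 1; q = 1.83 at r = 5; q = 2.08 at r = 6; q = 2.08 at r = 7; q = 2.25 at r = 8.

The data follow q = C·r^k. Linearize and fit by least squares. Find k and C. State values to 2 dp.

With ln qᵢ as the transformed response and ln rᵢ as the regressor:
Σln r = 7.4265, Σ(ln r)² = 13.9113, Σln q = 2.7521, Σln r·ln q = 5.3962.
Normal system: [[13.9113, 7.4265]; [7.4265, 5]]·[k, ln C]ᵀ = [5.3962, 2.7521]ᵀ.
Slope k = (n·Σln r·ln q − Σln r·Σln q)/(n·Σ(ln r)² − (Σln r)²) = (5·5.3962 − 7.4265·2.7521)/14.4030 = 0.45423; ln C = (Σln q − k·Σln r)/n = -0.12424, so C = exp(-0.12424) = 0.88317.

k = 0.45, C = 0.88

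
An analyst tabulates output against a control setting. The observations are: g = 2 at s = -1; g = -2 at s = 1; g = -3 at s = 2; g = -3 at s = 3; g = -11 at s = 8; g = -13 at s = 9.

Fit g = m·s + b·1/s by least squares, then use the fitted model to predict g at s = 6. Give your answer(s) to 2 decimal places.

Normal-equation sums: Σs·s = 160, Σs·1/s = 6, Σ1/s·1/s = 12385/5184.
For Xᵀg: Σs·g = -224, Σ1/s·g = -671/72.
XᵀX·[m, b]ᵀ = Xᵀg becomes [[160, 6]; [6, 12385/5184]]·[m, b]ᵀ = [-224, -671/72]ᵀ.
Eliminating b: (12385/5184)·(row 1) − 6·(row 2) gives (56093/162)·m = (12385/5184)·(-224) − 6·(-671/72) = -155273/324, so m = -155273/112186.
Then b = ((-671/72) − 6·(-155273/112186))/(12385/5184) = -23832/56093.
At s = 6: ĝ = (-155273/112186)·(6) + (-23832/56093)·(1/6) = -469791/56093.

ĝ = -8.38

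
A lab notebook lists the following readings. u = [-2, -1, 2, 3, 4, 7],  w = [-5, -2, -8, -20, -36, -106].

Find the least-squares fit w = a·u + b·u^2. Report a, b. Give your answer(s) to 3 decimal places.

Setting ∂/∂a … = 0 gives: 83·a + 433·b = -950;  433·a + 2771·b = -6004.
(Σu·u = 83, Σu·u^2 = 433, Σu^2·u^2 = 2771, Σu·w = -950, Σu^2·w = -6004.)
det = 83·2771 − 433² = 42504.
a = ((-950)·2771 − 433·(-6004))/42504 = -779/1012; b = (83·(-6004) − 433·(-950))/42504 = -2071/1012.

a = -0.770, b = -2.046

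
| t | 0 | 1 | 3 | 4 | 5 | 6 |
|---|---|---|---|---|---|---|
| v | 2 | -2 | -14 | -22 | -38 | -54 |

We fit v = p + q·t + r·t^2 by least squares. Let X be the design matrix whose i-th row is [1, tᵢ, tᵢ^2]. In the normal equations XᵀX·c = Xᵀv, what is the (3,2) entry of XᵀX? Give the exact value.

Row 3 ↔ basis t^2, column 2 ↔ basis t, so (XᵀX)_{3,2} = Σᵢ (t^2)·(t) = (0)·(0) + (1)·(1) + (9)·(3) + (16)·(4) + (25)·(5) + (36)·(6) = 433.

433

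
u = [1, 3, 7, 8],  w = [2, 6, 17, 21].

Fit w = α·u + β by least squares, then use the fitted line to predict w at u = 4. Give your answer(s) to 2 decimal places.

ŵ = 9.47

The normal equations are: 123·α + 19·β = 307;  19·α + 4·β = 46.
(Σu·u = 123, Σu = 19, Σ1 = 4, Σu·w = 307, Σw = 46.)
det = 123·4 − 19² = 131.
α = (307·4 − 19·46)/131 = 354/131; β = (123·46 − 19·307)/131 = -175/131.
At u = 4: ŵ = (354/131)·(4) + (-175/131)·(1) = 1241/131.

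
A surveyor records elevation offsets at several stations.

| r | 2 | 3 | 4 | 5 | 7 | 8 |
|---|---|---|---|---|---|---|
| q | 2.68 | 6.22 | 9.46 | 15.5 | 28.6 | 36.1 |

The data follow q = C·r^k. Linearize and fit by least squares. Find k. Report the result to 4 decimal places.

k = 1.8660

Taking logs, ln q = k·ln r + ln C, so regress ln q on ln r.
Over the data: Σln r = 8.8128, Σ(ln r)² = 14.3101, Σln q = 14.7412, Σln r·ln q = 24.2006.
Normal system: [[14.3101, 8.8128]; [8.8128, 6]]·[k, ln C]ᵀ = [24.2006, 14.7412]ᵀ.
Solving (det = 8.1947): k = 1.86602, ln C = -0.28396.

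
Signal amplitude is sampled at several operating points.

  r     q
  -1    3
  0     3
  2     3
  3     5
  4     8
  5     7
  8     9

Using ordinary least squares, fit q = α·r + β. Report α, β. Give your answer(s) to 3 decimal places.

α = 0.768, β = 3.125

XᵀX·[α, β]ᵀ = Xᵀq reads: 119·α + 21·β = 157;  21·α + 7·β = 38.
(Σr·r = 119, Σr = 21, Σ1 = 7, Σr·q = 157, Σq = 38.)
det = 119·7 − 21² = 392.
α = (157·7 − 21·38)/392 = 43/56; β = (119·38 − 21·157)/392 = 25/8.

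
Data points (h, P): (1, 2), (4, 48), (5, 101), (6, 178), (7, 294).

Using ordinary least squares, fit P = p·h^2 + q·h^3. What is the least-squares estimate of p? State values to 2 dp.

Sums needed: Σh^2·h^2 = 4579, Σh^2·h^3 = 28733, Σh^3·h^3 = 184027.
Moment sums: Σh^2·P = 24109, Σh^3·P = 154989.
Normal equations: [[4579, 28733]; [28733, 184027]]·[p, q]ᵀ = [24109, 154989]ᵀ.
Eliminating q: 184027·(row 1) − 28733·(row 2) gives 17074344·p = 184027·24109 − 28733·154989 = -16591994, so p = -8295997/8537172.
Then q = (154989 − 28733·(-8295997/8537172))/184027 = 8485367/8537172.

p = -0.97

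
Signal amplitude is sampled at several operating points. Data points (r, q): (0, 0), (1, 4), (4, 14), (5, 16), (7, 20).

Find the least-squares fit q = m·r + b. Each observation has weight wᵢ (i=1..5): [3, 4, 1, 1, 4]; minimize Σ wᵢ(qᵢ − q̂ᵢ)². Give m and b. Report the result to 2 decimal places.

Entries of AᵀWA: Σwᵢ·r·r = 241, Σwᵢ·r = 41, Σwᵢ·1 = 13.
And Σwᵢ·r·q = 712, Σwᵢ·q = 126.
So AᵀWA·[m, b]ᵀ = AᵀWq: [[241, 41]; [41, 13]]·[m, b]ᵀ = [712, 126]ᵀ.
Determinant 241·13 − 41² = 1452.
m = (712·13 − 41·126)/1452 = 2045/726; b = (241·126 − 41·712)/1452 = 587/726.

m = 2.82, b = 0.81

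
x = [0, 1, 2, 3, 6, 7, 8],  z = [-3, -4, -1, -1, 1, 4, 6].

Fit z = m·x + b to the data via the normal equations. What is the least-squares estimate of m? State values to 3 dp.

Normal-equation sums: Σx·x = 163, Σx = 27, Σ1 = 7.
For Mᵀz: Σx·z = 73, Σz = 2.
Normal equations: [[163, 27]; [27, 7]]·[m, b]ᵀ = [73, 2]ᵀ.
det = 163·7 − 27² = 412.
m = (73·7 − 27·2)/412 = 457/412; b = (163·2 − 27·73)/412 = -1645/412.

m = 1.109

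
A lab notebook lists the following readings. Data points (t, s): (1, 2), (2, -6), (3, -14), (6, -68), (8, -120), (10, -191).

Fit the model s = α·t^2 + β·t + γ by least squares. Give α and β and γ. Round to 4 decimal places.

α = -1.9034, β = -0.3757, γ = 3.5996

From the data, Σt^2·t^2 = 15490, Σt^2·t = 1764, Σt^2 = 214, Σt·t = 214, Σt = 30, Σ1 = 6.
And Σt^2·s = -29376, Σt·s = -3330, Σs = -397.
Normal equations: [[15490, 1764, 214]; [1764, 214, 30]; [214, 30, 6]]·[α, β, γ]ᵀ = [-29376, -3330, -397]ᵀ.
Row-reducing yields α = -60623/31850, β = -11967/31850, γ = 8819/2450.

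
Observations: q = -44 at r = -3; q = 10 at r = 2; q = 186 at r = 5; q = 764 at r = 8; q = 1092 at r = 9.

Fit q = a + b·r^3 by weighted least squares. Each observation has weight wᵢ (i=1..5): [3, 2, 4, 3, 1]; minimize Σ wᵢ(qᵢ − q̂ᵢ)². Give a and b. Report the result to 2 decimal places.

Setting ∂/∂a … = 0 gives: 13·a + 2700·b = 4016;  2700·a + 1382688·b = 2066296.
Determinant 13·1382688 − 2700² = 10684944.
a = (4016·1382688 − 2700·2066296)/10684944 = -181418/74201; b = (13·2066296 − 2700·4016)/10684944 = 2002331/1335618.

a = -2.44, b = 1.50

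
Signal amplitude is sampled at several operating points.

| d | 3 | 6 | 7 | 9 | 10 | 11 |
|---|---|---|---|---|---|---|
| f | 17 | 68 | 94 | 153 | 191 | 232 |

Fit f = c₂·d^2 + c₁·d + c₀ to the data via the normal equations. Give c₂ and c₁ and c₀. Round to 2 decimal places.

Normal-equation sums: Σd^2·d^2 = 34980, Σd^2·d = 3646, Σd^2 = 396, Σd·d = 396, Σd = 46, Σ1 = 6.
For Xᵀf: Σd^2·f = 66772, Σd·f = 6956, Σf = 755.
Solving the 3×3 system (Gaussian elimination) gives c₂ = 6563/3342, c₁ = -1944/2785, c₀ = 26309/16710.

c₂ = 1.96, c₁ = -0.70, c₀ = 1.57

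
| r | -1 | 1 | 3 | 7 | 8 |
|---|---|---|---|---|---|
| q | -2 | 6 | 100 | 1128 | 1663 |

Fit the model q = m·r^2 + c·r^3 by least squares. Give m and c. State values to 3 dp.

The normal system AᵀA·[m, c]ᵀ = Aᵀq is [[6580, 49818]; [49818, 380524]]·[m, c]ᵀ = [162608, 1241068]ᵀ.
Eliminating c: 380524·(row 1) − 49818·(row 2) gives 22014796·m = 380524·162608 − 49818·1241068 = 48720968, so m = 12180242/5503699.
Then c = (1241068 − 49818·(12180242/5503699))/380524 = 16355524/5503699.

m = 2.213, c = 2.972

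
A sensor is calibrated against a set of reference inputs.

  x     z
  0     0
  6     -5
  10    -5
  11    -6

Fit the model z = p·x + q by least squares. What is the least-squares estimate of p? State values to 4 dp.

Entries of MᵀM: Σx·x = 257, Σx = 27, Σ1 = 4.
And Σx·z = -146, Σz = -16.
MᵀM·[p, q]ᵀ = Mᵀz becomes [[257, 27]; [27, 4]]·[p, q]ᵀ = [-146, -16]ᵀ.
Δ = 257·4 − 27² = 299.
p = ((-146)·4 − 27·(-16))/299 = -152/299; q = (257·(-16) − 27·(-146))/299 = -170/299.

p = -0.5084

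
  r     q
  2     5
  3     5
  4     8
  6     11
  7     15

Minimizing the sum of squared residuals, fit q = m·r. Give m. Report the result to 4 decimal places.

With design matrix M, MᵀM = [[114]] and Mᵀq = [228]ᵀ.
Hence m = 228 / 114 ≈ 2.

m = 2.0000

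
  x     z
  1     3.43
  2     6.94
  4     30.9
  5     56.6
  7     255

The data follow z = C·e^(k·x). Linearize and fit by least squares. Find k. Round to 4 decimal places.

k = 0.7159

With ln zᵢ as the transformed response and xᵢ as the regressor:
AᵀA = [[95.0000, 19.0000]; [19.0000, 5]], rhs = [77.7991, 16.1779]ᵀ  (here Σx = 19.0000, Σ(x)² = 95.0000, Σln z = 16.1779, Σx·ln z = 77.7991).
Δ = 95.0000·5 − (19.0000)² = 114.0000; k = (77.7991·5 − 19.0000·16.1779)/114.0000 = 0.71593, ln C = (95.0000·16.1779 − 19.0000·77.7991)/114.0000 = 0.51506.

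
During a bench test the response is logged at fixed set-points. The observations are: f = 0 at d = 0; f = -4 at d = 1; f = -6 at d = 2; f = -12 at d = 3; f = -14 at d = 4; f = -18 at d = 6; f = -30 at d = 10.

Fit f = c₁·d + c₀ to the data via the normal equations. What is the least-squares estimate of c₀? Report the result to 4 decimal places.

Entries of AᵀA: Σd·d = 166, Σd = 26, Σ1 = 7.
Right-hand side: Σd·f = -516, Σf = -84.
So AᵀA·[c₁, c₀]ᵀ = Aᵀf: [[166, 26]; [26, 7]]·[c₁, c₀]ᵀ = [-516, -84]ᵀ.
Eliminating c₀: 7·(row 1) − 26·(row 2) gives 486·c₁ = 7·(-516) − 26·(-84) = -1428, so c₁ = -238/81.
Then c₀ = ((-84) − 26·(-238/81))/7 = -88/81.

c₀ = -1.0864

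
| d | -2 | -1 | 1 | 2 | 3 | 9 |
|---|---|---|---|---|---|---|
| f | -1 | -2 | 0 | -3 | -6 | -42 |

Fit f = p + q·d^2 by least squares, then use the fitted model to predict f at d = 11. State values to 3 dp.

f̂ = -62.611

Entries of XᵀX: Σ1 = 6, Σd^2 = 100, Σd^2·d^2 = 6676.
And Σf = -54, Σd^2·f = -3474.
So XᵀX·[p, q]ᵀ = Xᵀf: [[6, 100]; [100, 6676]]·[p, q]ᵀ = [-54, -3474]ᵀ.
Determinant 6·6676 − 100² = 30056.
p = ((-54)·6676 − 100·(-3474))/30056 = -126/289; q = (6·(-3474) − 100·(-54))/30056 = -297/578.
At d = 11: f̂ = (-126/289)·(1) + (-297/578)·(121) = -36189/578.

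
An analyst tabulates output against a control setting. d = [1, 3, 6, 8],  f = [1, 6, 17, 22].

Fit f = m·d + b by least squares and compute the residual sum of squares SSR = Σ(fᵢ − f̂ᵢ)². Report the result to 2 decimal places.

SSR = 1.69

From the data, Σd·d = 110, Σd = 18, Σ1 = 4.
For Xᵀf: Σd·f = 297, Σf = 46.
XᵀX·[m, b]ᵀ = Xᵀf becomes [[110, 18]; [18, 4]]·[m, b]ᵀ = [297, 46]ᵀ.
Δ = 110·4 − 18² = 116.
m = (297·4 − 18·46)/116 = 90/29; b = (110·46 − 18·297)/116 = -143/58.
Residuals: 21/58, -49/58, 49/58, -21/58; SSR = 49/29.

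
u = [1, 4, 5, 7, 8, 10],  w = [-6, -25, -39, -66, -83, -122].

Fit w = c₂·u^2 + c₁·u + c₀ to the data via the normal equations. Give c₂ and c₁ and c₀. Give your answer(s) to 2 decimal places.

Entries of AᵀA: Σu^2·u^2 = 17379, Σu^2·u = 2045, Σu^2 = 255, Σu·u = 255, Σu = 35, Σ1 = 6.
Right-hand side: Σu^2·w = -22127, Σu·w = -2647, Σw = -341.
So AᵀA·[c₂, c₁, c₀]ᵀ = Aᵀw: [[17379, 2045, 255]; [2045, 255, 35]; [255, 35, 6]]·[c₂, c₁, c₀]ᵀ = [-22127, -2647, -341]ᵀ.
Solving the 3×3 system (Gaussian elimination) gives c₂ = -1423/1448, c₁ = -15661/7240, c₀ = -1773/724.

c₂ = -0.98, c₁ = -2.16, c₀ = -2.45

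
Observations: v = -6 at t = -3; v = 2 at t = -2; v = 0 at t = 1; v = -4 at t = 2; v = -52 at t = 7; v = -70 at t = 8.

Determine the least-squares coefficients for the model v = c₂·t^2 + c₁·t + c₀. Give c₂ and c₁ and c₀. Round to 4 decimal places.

c₂ = -1.0204, c₁ = -0.7786, c₀ = 2.2981

XᵀX·[c₂, c₁, c₀]ᵀ = Xᵀv reads: 6611·c₂ + 829·c₁ + 131·c₀ = -7090;  829·c₂ + 131·c₁ + 13·c₀ = -918;  131·c₂ + 13·c₁ + 6·c₀ = -130.
Solving the 3×3 system (Gaussian elimination) gives c₂ = -67729/66378, c₁ = -51685/66378, c₀ = 25424/11063.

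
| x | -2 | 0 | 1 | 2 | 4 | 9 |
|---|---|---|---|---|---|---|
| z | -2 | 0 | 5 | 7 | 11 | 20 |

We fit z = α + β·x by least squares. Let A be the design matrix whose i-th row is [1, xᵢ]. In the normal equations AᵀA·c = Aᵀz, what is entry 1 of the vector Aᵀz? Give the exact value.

41

Entry 1 ↔ basis 1, so (Aᵀz)_{1} = Σᵢ zᵢ = (1)·(-2) + (1)·(0) + (1)·(5) + (1)·(7) + (1)·(11) + (1)·(20) = 41.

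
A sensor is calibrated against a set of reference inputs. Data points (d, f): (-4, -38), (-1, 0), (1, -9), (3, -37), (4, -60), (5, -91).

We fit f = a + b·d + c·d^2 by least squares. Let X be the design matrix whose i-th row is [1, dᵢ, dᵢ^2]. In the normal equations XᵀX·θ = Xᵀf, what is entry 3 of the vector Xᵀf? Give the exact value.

Entry 3 ↔ basis d^2, so (Xᵀf)_{3} = Σᵢ (d^2)·fᵢ = (16)·(-38) + (1)·(0) + (1)·(-9) + (9)·(-37) + (16)·(-60) + (25)·(-91) = -4185.

-4185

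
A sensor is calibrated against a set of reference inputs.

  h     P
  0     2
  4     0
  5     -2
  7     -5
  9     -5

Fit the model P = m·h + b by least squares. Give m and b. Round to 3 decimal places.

m = -0.870, b = 2.348

Sums needed: Σh·h = 171, Σh = 25, Σ1 = 5.
Right-hand side: Σh·P = -90, ΣP = -10.
Normal equations: [[171, 25]; [25, 5]]·[m, b]ᵀ = [-90, -10]ᵀ.
Δ = 171·5 − 25² = 230.
m = ((-90)·5 − 25·(-10))/230 = -20/23; b = (171·(-10) − 25·(-90))/230 = 54/23.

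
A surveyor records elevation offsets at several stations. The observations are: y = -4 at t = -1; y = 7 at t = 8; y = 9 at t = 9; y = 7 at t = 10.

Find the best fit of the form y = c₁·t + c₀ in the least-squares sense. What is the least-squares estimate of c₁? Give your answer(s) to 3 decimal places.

Compute the Gram sums: Σt·t = 246, Σt = 26, Σ1 = 4.
Moment sums: Σt·y = 211, Σy = 19.
Normal equations: [[246, 26]; [26, 4]]·[c₁, c₀]ᵀ = [211, 19]ᵀ.
Eliminating c₀: 4·(row 1) − 26·(row 2) gives 308·c₁ = 4·211 − 26·19 = 350, so c₁ = 25/22.
Then c₀ = (19 − 26·(25/22))/4 = -29/11.

c₁ = 1.136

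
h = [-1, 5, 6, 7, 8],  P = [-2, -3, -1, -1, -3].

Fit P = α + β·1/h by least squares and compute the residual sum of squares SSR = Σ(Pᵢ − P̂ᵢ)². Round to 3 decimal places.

SSR = 4.000

Forming AᵀA = [[5, -307/840]; [-307/840, 778849/705600]] and AᵀP = [-10, 601/840]ᵀ gives AᵀA·[α, β]ᵀ = AᵀP.
det = 5·(778849/705600) − (-307/840)² = 949999/176400.
α = ((-10)·(778849/705600) − (-307/840)·(601/840))/(949999/176400) = -7603983/3799996; β = (5·(601/840) − (-307/840)·(-10))/(949999/176400) = -13650/949999.
Residuals: -50609/3799996, -3785085/3799996, 3813087/3799996, 3811787/3799996, -947295/949999; SSR = 15199139/3799996.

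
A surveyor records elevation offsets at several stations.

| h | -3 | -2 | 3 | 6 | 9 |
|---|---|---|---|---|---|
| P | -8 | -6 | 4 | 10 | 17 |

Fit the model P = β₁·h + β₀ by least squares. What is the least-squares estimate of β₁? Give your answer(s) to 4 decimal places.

β₁ = 2.0608

With design matrix M, MᵀM = [[139, 13]; [13, 5]] and MᵀP = [261, 17]ᵀ.
det = 139·5 − 13² = 526.
β₁ = (261·5 − 13·17)/526 = 542/263; β₀ = (139·17 − 13·261)/526 = -515/263.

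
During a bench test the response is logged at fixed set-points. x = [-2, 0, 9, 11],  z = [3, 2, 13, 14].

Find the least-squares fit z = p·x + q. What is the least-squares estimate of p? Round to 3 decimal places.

p = 0.968

MᵀM·[p, q]ᵀ = Mᵀz reads: 206·p + 18·q = 265;  18·p + 4·q = 32.
det = 206·4 − 18² = 500.
p = (265·4 − 18·32)/500 = 121/125; q = (206·32 − 18·265)/500 = 911/250.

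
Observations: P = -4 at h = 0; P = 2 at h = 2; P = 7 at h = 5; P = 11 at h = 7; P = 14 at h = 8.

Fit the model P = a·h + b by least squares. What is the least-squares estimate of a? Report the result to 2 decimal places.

a = 2.12

From the data, Σh·h = 142, Σh = 22, Σ1 = 5.
For XᵀP: Σh·P = 228, ΣP = 30.
Normal equations: [[142, 22]; [22, 5]]·[a, b]ᵀ = [228, 30]ᵀ.
Eliminating b: 5·(row 1) − 22·(row 2) gives 226·a = 5·228 − 22·30 = 480, so a = 240/113.
Then b = (30 − 22·(240/113))/5 = -378/113.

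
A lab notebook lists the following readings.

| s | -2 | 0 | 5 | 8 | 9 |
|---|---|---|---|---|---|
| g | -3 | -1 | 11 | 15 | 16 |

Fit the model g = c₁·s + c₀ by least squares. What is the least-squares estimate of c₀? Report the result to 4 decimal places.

From the data, Σs·s = 174, Σs = 20, Σ1 = 5.
Right-hand side: Σs·g = 325, Σg = 38.
MᵀM·[c₁, c₀]ᵀ = Mᵀg becomes [[174, 20]; [20, 5]]·[c₁, c₀]ᵀ = [325, 38]ᵀ.
Eliminating c₀: 5·(row 1) − 20·(row 2) gives 470·c₁ = 5·325 − 20·38 = 865, so c₁ = 173/94.
Then c₀ = (38 − 20·(173/94))/5 = 56/235.

c₀ = 0.2383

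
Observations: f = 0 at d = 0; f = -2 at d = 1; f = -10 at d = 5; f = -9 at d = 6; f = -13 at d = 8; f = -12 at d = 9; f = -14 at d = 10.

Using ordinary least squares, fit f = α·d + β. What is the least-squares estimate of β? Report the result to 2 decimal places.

Entries of MᵀM: Σd·d = 307, Σd = 39, Σ1 = 7.
Right-hand side: Σd·f = -458, Σf = -60.
Determinant 307·7 − 39² = 628.
α = ((-458)·7 − 39·(-60))/628 = -433/314; β = (307·(-60) − 39·(-458))/628 = -279/314.

β = -0.89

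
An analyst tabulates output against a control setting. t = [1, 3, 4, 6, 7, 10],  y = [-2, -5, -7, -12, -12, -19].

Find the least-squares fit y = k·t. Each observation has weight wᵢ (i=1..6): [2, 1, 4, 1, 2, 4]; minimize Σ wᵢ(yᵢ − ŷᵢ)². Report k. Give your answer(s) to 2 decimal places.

k = -1.86

Normal-equation sums: Σwᵢ·t·t = 609.
And Σwᵢ·t·y = -1131.
XᵀWX·[k]ᵀ = XᵀWy becomes [[609]]·[k]ᵀ = [-1131]ᵀ.
Hence k = -1131 / 609 ≈ -1.85714.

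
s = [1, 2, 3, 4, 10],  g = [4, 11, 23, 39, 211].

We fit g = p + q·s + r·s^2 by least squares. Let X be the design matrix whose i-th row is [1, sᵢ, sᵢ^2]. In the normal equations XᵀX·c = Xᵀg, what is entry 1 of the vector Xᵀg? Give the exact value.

Entry 1 ↔ basis 1, so (Xᵀg)_{1} = Σᵢ gᵢ = (1)·(4) + (1)·(11) + (1)·(23) + (1)·(39) + (1)·(211) = 288.

288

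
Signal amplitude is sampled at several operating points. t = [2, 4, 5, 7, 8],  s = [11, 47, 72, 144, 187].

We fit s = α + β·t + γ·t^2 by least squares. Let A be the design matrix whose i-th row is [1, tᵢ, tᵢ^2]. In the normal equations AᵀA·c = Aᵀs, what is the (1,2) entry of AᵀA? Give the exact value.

26

Row 1 ↔ basis 1, column 2 ↔ basis t, so (AᵀA)_{1,2} = Σᵢ t = (1)·(2) + (1)·(4) + (1)·(5) + (1)·(7) + (1)·(8) = 26.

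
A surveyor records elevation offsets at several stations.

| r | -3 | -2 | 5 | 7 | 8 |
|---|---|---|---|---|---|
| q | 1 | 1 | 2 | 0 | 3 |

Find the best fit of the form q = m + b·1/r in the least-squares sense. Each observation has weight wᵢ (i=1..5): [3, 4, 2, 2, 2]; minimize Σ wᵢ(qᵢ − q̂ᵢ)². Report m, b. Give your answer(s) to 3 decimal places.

Forming XᵀWX = [[13, -289/140]; [-289/140, 174683/117600]] and XᵀWq = [17, -29/20]ᵀ gives XᵀWX·[m, b]ᵀ = XᵀWq.
Eliminating b: (174683/117600)·(row 1) − (-289/140)·(row 2) gives (1769753/117600)·m = (174683/117600)·17 − (-289/140)·(-29/20) = 2617609/117600, so m = 2617609/1769753.
Then b = ((-29/20) − (-289/140)·(2617609/1769753))/(174683/117600) = 1910160/1769753.

m = 1.479, b = 1.079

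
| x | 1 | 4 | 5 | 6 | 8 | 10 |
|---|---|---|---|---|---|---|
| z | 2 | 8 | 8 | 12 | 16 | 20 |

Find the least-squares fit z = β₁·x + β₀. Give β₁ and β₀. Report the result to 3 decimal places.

Sums needed: Σx·x = 242, Σx = 34, Σ1 = 6.
Right-hand side: Σx·z = 474, Σz = 66.
AᵀA·[β₁, β₀]ᵀ = Aᵀz becomes [[242, 34]; [34, 6]]·[β₁, β₀]ᵀ = [474, 66]ᵀ.
det = 242·6 − 34² = 296.
β₁ = (474·6 − 34·66)/296 = 75/37; β₀ = (242·66 − 34·474)/296 = -18/37.

β₁ = 2.027, β₀ = -0.486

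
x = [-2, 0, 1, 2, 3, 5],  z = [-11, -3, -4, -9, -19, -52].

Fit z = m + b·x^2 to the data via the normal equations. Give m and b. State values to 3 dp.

m = -2.150, b = -1.979

Entries of MᵀM: Σ1 = 6, Σx^2 = 43, Σx^2·x^2 = 739.
And Σz = -98, Σx^2·z = -1555.
MᵀM·[m, b]ᵀ = Mᵀz becomes [[6, 43]; [43, 739]]·[m, b]ᵀ = [-98, -1555]ᵀ.
Eliminating b: 739·(row 1) − 43·(row 2) gives 2585·m = 739·(-98) − 43·(-1555) = -5557, so m = -5557/2585.
Then b = ((-1555) − 43·(-5557/2585))/739 = -5116/2585.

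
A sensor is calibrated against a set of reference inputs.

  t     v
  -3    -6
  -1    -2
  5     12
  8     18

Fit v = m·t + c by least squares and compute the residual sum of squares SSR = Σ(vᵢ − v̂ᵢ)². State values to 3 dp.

Setting ∂/∂m … = 0 gives: 99·m + 9·c = 224;  9·m + 4·c = 22.
(Σt·t = 99, Σt = 9, Σ1 = 4, Σt·v = 224, Σv = 22.)
Δ = 99·4 − 9² = 315.
m = (224·4 − 9·22)/315 = 698/315; c = (99·22 − 9·224)/315 = 18/35.
Residuals: 2/15, -94/315, 128/315, -76/315; SSR = 104/315.

SSR = 0.330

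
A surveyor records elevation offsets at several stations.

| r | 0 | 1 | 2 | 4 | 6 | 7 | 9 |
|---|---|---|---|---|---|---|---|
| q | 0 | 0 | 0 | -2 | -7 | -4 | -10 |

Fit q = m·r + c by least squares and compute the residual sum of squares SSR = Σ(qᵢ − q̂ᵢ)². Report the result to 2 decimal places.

Compute the Gram sums: Σr·r = 187, Σr = 29, Σ1 = 7.
For Mᵀq: Σr·q = -168, Σq = -23.
Normal equations: [[187, 29]; [29, 7]]·[m, c]ᵀ = [-168, -23]ᵀ.
det = 187·7 − 29² = 468.
m = ((-168)·7 − 29·(-23))/468 = -509/468; c = (187·(-23) − 29·(-168))/468 = 571/468.
Residuals: -571/468, -31/234, 149/156, 529/468, -61/36, 280/117, -335/234; SSR = 6713/468.

SSR = 14.34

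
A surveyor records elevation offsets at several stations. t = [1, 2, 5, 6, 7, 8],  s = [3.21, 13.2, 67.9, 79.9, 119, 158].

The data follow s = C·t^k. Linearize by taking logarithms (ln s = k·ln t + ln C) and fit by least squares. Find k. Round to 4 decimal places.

k = 1.8299

Linearized form: ln s = k·ln t + ln C. From the 6 transformed points,
Over the data: Σln t = 8.1197, Σ(ln t)² = 14.3918, Σln s = 22.1870, Σln t·ln s = 36.2535.
Normal system: [[14.3918, 8.1197]; [8.1197, 6]]·[k, ln C]ᵀ = [36.2535, 22.1870]ᵀ.
Slope k = (n·Σln t·ln s − Σln t·Σln s)/(n·Σ(ln t)² − (Σln t)²) = (6·36.2535 − 8.1197·22.1870)/20.4213 = 1.82993; ln C = (Σln s − k·Σln t)/n = 1.22143.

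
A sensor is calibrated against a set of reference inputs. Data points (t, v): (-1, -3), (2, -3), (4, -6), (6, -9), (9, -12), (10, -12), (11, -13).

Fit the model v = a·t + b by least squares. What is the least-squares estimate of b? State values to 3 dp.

b = -2.752

AᵀA·[a, b]ᵀ = Aᵀv reads: 359·a + 41·b = -452;  41·a + 7·b = -58.
(Σt·t = 359, Σt = 41, Σ1 = 7, Σt·v = -452, Σv = -58.)
Determinant 359·7 − 41² = 832.
a = ((-452)·7 − 41·(-58))/832 = -393/416; b = (359·(-58) − 41·(-452))/832 = -1145/416.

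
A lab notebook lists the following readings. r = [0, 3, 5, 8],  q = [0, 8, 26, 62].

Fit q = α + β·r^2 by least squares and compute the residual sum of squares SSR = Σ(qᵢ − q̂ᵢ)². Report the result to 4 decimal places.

SSR = 3.3469

The normal system MᵀM·[α, β]ᵀ = Mᵀq is [[4, 98]; [98, 4802]]·[α, β]ᵀ = [96, 4690]ᵀ.
Determinant 4·4802 − 98² = 9604.
α = (96·4802 − 98·4690)/9604 = 1/7; β = (4·4690 − 98·96)/9604 = 334/343.
Residuals: -1/7, -311/343, 519/343, -159/343; SSR = 164/49.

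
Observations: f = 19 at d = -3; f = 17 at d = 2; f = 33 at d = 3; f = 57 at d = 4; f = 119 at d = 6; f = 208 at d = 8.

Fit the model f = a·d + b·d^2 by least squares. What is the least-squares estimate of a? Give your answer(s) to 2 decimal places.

a = 2.38

Compute the Gram sums: Σd·d = 138, Σd·d^2 = 800, Σd^2·d^2 = 5826.
Moment sums: Σd·f = 2682, Σd^2·f = 19044.
Normal equations: [[138, 800]; [800, 5826]]·[a, b]ᵀ = [2682, 19044]ᵀ.
Determinant 138·5826 − 800² = 163988.
a = (2682·5826 − 800·19044)/163988 = 97533/40997; b = (138·19044 − 800·2682)/163988 = 120618/40997.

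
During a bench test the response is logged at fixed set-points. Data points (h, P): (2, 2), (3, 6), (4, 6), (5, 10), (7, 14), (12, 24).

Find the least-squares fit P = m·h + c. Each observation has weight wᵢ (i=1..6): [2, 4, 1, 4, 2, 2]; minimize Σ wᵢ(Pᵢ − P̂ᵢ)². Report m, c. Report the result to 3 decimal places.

Entries of MᵀWM: Σwᵢ·h·h = 546, Σwᵢ·h = 78, Σwᵢ·1 = 15.
Right-hand side: Σwᵢ·h·P = 1076, Σwᵢ·P = 150.
MᵀWM·[m, c]ᵀ = MᵀWP becomes [[546, 78]; [78, 15]]·[m, c]ᵀ = [1076, 150]ᵀ.
Eliminating c: 15·(row 1) − 78·(row 2) gives 2106·m = 15·1076 − 78·150 = 4440, so m = 740/351.
Then c = (150 − 78·(740/351))/15 = -26/27.

m = 2.108, c = -0.963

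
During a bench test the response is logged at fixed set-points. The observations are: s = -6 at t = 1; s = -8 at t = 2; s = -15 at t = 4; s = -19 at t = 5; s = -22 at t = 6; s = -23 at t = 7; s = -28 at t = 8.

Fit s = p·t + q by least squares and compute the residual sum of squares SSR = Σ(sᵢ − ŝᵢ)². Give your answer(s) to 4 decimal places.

With design matrix M, MᵀM = [[195, 33]; [33, 7]] and Mᵀs = [-694, -121]ᵀ.
det = 195·7 − 33² = 276.
p = ((-694)·7 − 33·(-121))/276 = -865/276; q = (195·(-121) − 33·(-694))/276 = -231/92.
Residuals: -49/138, 215/276, 13/276, -113/138, -63/92, 100/69, -5/12; SSR = 1145/276.

SSR = 4.1486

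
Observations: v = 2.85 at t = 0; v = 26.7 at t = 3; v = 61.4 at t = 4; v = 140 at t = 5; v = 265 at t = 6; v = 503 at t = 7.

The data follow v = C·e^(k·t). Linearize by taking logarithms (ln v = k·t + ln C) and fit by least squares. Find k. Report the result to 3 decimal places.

Taking logs, ln v = k·t + ln C, so regress ln v on t.
Σt = 25.0000, Σ(t)² = 135.0000, Σln v = 25.1914, Σt·ln v = 128.0544.
Equations: 135.0000·k + 25.0000·ln C = 128.0544;  25.0000·k + 6·ln C = 25.1914.
Δ = 135.0000·6 − (25.0000)² = 185.0000; k = (128.0544·6 − 25.0000·25.1914)/185.0000 = 0.74888, ln C = (135.0000·25.1914 − 25.0000·128.0544)/185.0000 = 1.07824.

k = 0.749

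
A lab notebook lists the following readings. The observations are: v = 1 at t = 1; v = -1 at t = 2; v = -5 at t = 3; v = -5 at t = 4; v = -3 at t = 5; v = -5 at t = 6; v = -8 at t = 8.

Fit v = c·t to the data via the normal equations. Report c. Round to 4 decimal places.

AᵀA·[c]ᵀ = Aᵀv reads: 155·c = -145.
(Σt·t = 155, Σt·v = -145.)
Hence c = -145 / 155 ≈ -0.935484.

c = -0.9355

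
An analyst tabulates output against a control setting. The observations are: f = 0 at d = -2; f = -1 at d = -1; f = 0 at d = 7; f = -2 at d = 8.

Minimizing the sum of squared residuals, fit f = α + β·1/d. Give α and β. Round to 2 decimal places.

α = -0.81, β = -0.19

Forming XᵀX = [[4, -69/56]; [-69/56, 4033/3136]] and Xᵀf = [-3, 3/4]ᵀ gives XᵀX·[α, β]ᵀ = Xᵀf.
Determinant 4·(4033/3136) − (-69/56)² = 11371/3136.
α = ((-3)·(4033/3136) − (-69/56)·(3/4))/(11371/3136) = -9201/11371; β = (4·(3/4) − (-69/56)·(-3))/(11371/3136) = -2184/11371.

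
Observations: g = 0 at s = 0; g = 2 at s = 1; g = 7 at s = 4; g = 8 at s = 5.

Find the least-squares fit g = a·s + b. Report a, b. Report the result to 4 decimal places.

a = 1.6176, b = 0.2059

Sums needed: Σs·s = 42, Σs = 10, Σ1 = 4.
Moment sums: Σs·g = 70, Σg = 17.
Δ = 42·4 − 10² = 68.
a = (70·4 − 10·17)/68 = 55/34; b = (42·17 − 10·70)/68 = 7/34.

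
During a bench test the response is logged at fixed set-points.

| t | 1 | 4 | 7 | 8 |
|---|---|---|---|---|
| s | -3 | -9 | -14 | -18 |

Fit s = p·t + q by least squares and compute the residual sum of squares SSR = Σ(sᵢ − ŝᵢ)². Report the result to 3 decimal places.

Sums needed: Σt·t = 130, Σt = 20, Σ1 = 4.
Moment sums: Σt·s = -281, Σs = -44.
So AᵀA·[p, q]ᵀ = Aᵀs: [[130, 20]; [20, 4]]·[p, q]ᵀ = [-281, -44]ᵀ.
det = 130·4 − 20² = 120.
p = ((-281)·4 − 20·(-44))/120 = -61/30; q = (130·(-44) − 20·(-281))/120 = -5/6.
Residuals: -2/15, -1/30, 16/15, -9/10; SSR = 59/30.

SSR = 1.967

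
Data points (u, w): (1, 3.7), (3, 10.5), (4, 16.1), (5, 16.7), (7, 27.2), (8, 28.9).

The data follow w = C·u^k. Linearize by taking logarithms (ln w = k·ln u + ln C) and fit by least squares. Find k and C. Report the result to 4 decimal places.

k = 1.0008, C = 3.6660

Let Y = ln w. Fitting Y = k·ln u + ln C by least squares:
AᵀA = [[13.8297, 8.1197]; [8.1197, 6]], rhs = [24.3894, 15.9210]ᵀ  (here Σln u = 8.1197, Σ(ln u)² = 13.8297, Σln w = 15.9210, Σln u·ln w = 24.3894).
Slope k = (n·Σln u·ln w − Σln u·Σln w)/(n·Σ(ln u)² − (Σln u)²) = (6·24.3894 − 8.1197·15.9210)/17.0487 = 1.00083; ln C = (Σln w − k·Σln u)/n = 1.29909, so C = exp(1.29909) = 3.66598.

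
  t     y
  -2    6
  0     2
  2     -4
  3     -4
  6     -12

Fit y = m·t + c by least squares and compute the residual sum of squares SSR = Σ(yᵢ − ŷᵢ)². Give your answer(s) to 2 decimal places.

From the data, Σt·t = 53, Σt = 9, Σ1 = 5.
Moment sums: Σt·y = -104, Σy = -12.
Normal equations: [[53, 9]; [9, 5]]·[m, c]ᵀ = [-104, -12]ᵀ.
Δ = 53·5 − 9² = 184.
m = ((-104)·5 − 9·(-12))/184 = -103/46; c = (53·(-12) − 9·(-104))/184 = 75/46.
Residuals: -5/46, 17/46, -53/46, 25/23, -9/46; SSR = 62/23.

SSR = 2.70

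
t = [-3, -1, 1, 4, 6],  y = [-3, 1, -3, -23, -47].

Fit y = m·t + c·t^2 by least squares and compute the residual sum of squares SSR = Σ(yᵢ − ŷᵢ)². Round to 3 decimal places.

With design matrix X, XᵀX = [[63, 253]; [253, 1635]] and Xᵀy = [-369, -2089]ᵀ.
Eliminating c: 1635·(row 1) − 253·(row 2) gives 38996·m = 1635·(-369) − 253·(-2089) = -74798, so m = -37399/19498.
Then c = ((-2089) − 253·(-37399/19498))/1635 = -19125/19498.
Residuals: 717/9749, 612/9749, -985/9749, 3571/9749, -1756/9749; SSR = 1815/9749.

SSR = 0.186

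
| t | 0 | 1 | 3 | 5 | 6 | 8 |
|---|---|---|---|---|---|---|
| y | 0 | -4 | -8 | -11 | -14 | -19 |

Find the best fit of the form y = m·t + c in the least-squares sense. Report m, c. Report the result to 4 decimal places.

m = -2.2278, c = -0.7936

Forming XᵀX = [[135, 23]; [23, 6]] and Xᵀy = [-319, -56]ᵀ gives XᵀX·[m, c]ᵀ = Xᵀy.
det = 135·6 − 23² = 281.
m = ((-319)·6 − 23·(-56))/281 = -626/281; c = (135·(-56) − 23·(-319))/281 = -223/281.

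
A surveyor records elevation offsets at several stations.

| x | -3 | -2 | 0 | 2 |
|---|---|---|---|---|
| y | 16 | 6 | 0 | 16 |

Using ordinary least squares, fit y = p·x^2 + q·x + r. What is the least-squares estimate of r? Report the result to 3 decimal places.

Entries of AᵀA: Σx^2·x^2 = 113, Σx^2·x = -27, Σx^2 = 17, Σx·x = 17, Σx = -3, Σ1 = 4.
Right-hand side: Σx^2·y = 232, Σx·y = -28, Σy = 38.
So AᵀA·[p, q, r]ᵀ = Aᵀy: [[113, -27, 17]; [-27, 17, -3]; [17, -3, 4]]·[p, q, r]ᵀ = [232, -28, 38]ᵀ.
Row-reducing yields p = 1047/398, q = 1025/398, r = 50/199.

r = 0.251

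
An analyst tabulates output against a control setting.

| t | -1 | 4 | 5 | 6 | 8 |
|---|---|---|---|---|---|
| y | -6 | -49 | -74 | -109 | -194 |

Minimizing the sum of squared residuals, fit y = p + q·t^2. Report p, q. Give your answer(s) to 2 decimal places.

p = -1.36, q = -2.99

From the data, Σ1 = 5, Σt^2 = 142, Σt^2·t^2 = 6274.
For Aᵀy: Σy = -432, Σt^2·y = -18980.
So AᵀA·[p, q]ᵀ = Aᵀy: [[5, 142]; [142, 6274]]·[p, q]ᵀ = [-432, -18980]ᵀ.
Eliminating q: 6274·(row 1) − 142·(row 2) gives 11206·p = 6274·(-432) − 142·(-18980) = -15208, so p = -7604/5603.
Then q = ((-18980) − 142·(-7604/5603))/6274 = -16778/5603.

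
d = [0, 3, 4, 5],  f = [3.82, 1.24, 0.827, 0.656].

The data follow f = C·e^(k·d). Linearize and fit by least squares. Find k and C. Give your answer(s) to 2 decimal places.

Linearized form: ln f = k·d + ln C. From the 4 transformed points,
Sums: Σd = 12.0000, Σ(d)² = 50.0000, Σln f = 0.9438, Σd·ln f = -2.2224.
Normal system: [[50.0000, 12.0000]; [12.0000, 4]]·[k, ln C]ᵀ = [-2.2224, 0.9438]ᵀ.
Δ = 50.0000·4 − (12.0000)² = 56.0000; k = (-2.2224·4 − 12.0000·0.9438)/56.0000 = -0.36099, ln C = (50.0000·0.9438 − 12.0000·-2.2224)/56.0000 = 1.31893, so C = exp(1.31893) = 3.73942.

k = -0.36, C = 3.74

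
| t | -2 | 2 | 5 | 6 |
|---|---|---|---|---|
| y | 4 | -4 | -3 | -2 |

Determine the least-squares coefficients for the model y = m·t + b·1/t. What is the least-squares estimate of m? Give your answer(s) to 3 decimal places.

With design matrix X, XᵀX = [[69, 4]; [4, 511/900]] and Xᵀy = [-43, -74/15]ᵀ.
Determinant 69·(511/900) − 4² = 6953/300.
m = ((-43)·(511/900) − 4·(-74/15))/(6953/300) = -4213/20859; b = (69·(-74/15) − 4·(-43))/(6953/300) = -50520/6953.

m = -0.202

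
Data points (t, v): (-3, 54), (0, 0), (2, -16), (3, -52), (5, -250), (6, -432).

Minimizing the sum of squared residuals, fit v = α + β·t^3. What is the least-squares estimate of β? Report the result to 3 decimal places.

Normal-equation sums: Σ1 = 6, Σt^3 = 349, Σt^3·t^3 = 63803.
For Xᵀv: Σv = -696, Σt^3·v = -127552.
So XᵀX·[α, β]ᵀ = Xᵀv: [[6, 349]; [349, 63803]]·[α, β]ᵀ = [-696, -127552]ᵀ.
Δ = 6·63803 − 349² = 261017.
α = ((-696)·63803 − 349·(-127552))/261017 = 108760/261017; β = (6·(-127552) − 349·(-696))/261017 = -522408/261017.

β = -2.001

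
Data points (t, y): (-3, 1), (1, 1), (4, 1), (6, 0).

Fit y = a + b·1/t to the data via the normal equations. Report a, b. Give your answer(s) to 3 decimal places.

a = 0.719, b = 0.115

With design matrix X, XᵀX = [[4, 13/12]; [13/12, 173/144]] and Xᵀy = [3, 11/12]ᵀ.
Δ = 4·(173/144) − (13/12)² = 523/144.
a = (3·(173/144) − (13/12)·(11/12))/(523/144) = 376/523; b = (4·(11/12) − (13/12)·3)/(523/144) = 60/523.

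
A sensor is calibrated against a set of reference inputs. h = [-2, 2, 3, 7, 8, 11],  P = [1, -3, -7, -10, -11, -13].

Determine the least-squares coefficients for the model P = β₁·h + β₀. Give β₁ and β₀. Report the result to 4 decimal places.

Setting ∂/∂β₁ … = 0 gives: 251·β₁ + 29·β₀ = -330;  29·β₁ + 6·β₀ = -43.
(Σh·h = 251, Σh = 29, Σ1 = 6, Σh·P = -330, ΣP = -43.)
Determinant 251·6 − 29² = 665.
β₁ = ((-330)·6 − 29·(-43))/665 = -733/665; β₀ = (251·(-43) − 29·(-330))/665 = -1223/665.

β₁ = -1.1023, β₀ = -1.8391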